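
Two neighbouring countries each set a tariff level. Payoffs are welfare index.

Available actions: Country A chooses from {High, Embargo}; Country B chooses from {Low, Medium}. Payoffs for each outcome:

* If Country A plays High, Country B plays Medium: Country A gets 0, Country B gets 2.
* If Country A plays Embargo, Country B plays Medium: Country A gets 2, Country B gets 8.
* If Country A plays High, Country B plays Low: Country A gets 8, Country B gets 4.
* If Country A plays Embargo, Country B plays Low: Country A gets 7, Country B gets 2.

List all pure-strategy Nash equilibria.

Mark each player's best response to every combination of opponents' strategies; a profile where every player is best-responding is a pure Nash equilibrium.
Country A against Low: payoffs 8, 7 → best response High.
Country A against Medium: payoffs 0, 2 → best response Embargo.
Country B against High: payoffs 4, 2 → best response Low.
Country B against Embargo: payoffs 2, 8 → best response Medium.
Mutual best responses: (High, Low); (Embargo, Medium).

Pure-strategy Nash equilibria: (High, Low) and (Embargo, Medium)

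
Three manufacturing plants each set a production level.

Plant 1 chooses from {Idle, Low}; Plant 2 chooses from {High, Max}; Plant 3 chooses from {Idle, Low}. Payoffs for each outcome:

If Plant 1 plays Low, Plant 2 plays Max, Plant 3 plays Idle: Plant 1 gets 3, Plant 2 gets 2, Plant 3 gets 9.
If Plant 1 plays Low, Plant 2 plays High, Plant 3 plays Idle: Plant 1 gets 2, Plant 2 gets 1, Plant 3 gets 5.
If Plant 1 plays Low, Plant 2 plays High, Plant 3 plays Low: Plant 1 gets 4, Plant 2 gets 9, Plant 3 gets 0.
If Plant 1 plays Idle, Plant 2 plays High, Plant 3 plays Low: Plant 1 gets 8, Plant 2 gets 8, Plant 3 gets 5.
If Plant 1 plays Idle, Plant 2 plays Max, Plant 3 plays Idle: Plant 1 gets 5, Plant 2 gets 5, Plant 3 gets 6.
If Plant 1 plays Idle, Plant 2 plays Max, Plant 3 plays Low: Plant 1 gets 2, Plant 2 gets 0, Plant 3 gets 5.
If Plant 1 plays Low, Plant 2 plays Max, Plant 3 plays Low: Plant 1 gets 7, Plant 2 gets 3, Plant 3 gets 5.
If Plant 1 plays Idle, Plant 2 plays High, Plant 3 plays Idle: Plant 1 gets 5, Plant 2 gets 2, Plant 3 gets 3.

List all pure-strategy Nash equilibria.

For each strategy profile, look for a profitable unilateral deviation.
(Idle, High, Idle): Plant 2 can switch to Max (2 → 5). Not NE.
(Idle, High, Low): Plant 1 gets 8, best alternative 4; Plant 2 gets 8, best alternative 0; Plant 3 gets 5, best alternative 3. No profitable deviation — NE.
(Idle, Max, Idle): Plant 1 gets 5, best alternative 3; Plant 2 gets 5, best alternative 2; Plant 3 gets 6, best alternative 5. No profitable deviation — NE.
(Idle, Max, Low): Plant 1 can switch to Low (2 → 7). Not NE.
(Low, High, Idle): Plant 1 can switch to Idle (2 → 5). Not NE.
(Low, High, Low): Plant 1 can switch to Idle (4 → 8). Not NE.
(Low, Max, Idle): Plant 1 can switch to Idle (3 → 5). Not NE.
(Low, Max, Low): Plant 2 can switch to High (3 → 9). Not NE.

The pure Nash equilibria are (Idle, High, Low), (Idle, Max, Idle).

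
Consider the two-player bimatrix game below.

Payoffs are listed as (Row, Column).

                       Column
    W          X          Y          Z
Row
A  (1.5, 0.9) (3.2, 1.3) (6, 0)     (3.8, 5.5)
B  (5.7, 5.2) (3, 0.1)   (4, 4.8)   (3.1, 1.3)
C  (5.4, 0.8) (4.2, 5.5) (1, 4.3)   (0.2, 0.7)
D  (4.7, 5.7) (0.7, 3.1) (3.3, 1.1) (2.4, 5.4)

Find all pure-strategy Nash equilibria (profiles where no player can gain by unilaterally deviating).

Pure-strategy Nash equilibria: (A, Z) and (B, W) and (C, X)

Row against W: payoffs 1.5, 5.7, 5.4, 4.7 → best response B.
Row against X: payoffs 3.2, 3, 4.2, 0.7 → best response C.
Row against Y: payoffs 6, 4, 1, 3.3 → best response A.
Row against Z: payoffs 3.8, 3.1, 0.2, 2.4 → best response A.
Column against A: payoffs 0.9, 1.3, 0, 5.5 → best response Z.
Column against B: payoffs 5.2, 0.1, 4.8, 1.3 → best response W.
Column against C: payoffs 0.8, 5.5, 4.3, 0.7 → best response X.
Column against D: payoffs 5.7, 3.1, 1.1, 5.4 → best response W.
Mutual best responses: (A, Z); (B, W); (C, X).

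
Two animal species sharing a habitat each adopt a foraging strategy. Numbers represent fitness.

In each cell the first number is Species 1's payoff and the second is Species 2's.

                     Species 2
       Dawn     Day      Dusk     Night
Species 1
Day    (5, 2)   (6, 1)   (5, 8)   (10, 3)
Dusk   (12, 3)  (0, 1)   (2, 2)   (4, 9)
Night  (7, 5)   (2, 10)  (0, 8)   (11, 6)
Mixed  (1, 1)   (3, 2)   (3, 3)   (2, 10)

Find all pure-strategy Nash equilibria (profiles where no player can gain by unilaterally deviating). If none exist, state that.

Pure NE: (Day, Dusk)

For each strategy profile, look for a profitable unilateral deviation.
(Day, Dawn): Species 1 can switch to Dusk (5 → 12). Not NE.
(Day, Day): Species 2 can switch to Dawn (1 → 2). Not NE.
(Day, Dusk): Species 1 gets 5, best alternative 3; Species 2 gets 8, best alternative 3. No profitable deviation — NE.
(Day, Night): Species 1 can switch to Night (10 → 11). Not NE.
(Dusk, Dawn): Species 2 can switch to Night (3 → 9). Not NE.
(Dusk, Day): Species 1 can switch to Day (0 → 6). Not NE.
(Dusk, Dusk): Species 1 can switch to Day (2 → 5). Not NE.
(Dusk, Night): Species 1 can switch to Day (4 → 10). Not NE.
(Night, Dawn): Species 1 can switch to Dusk (7 → 12). Not NE.
(Night, Day): Species 1 can switch to Day (2 → 6). Not NE.
(Night, Dusk): Species 1 can switch to Day (0 → 5). Not NE.
(Night, Night): Species 2 can switch to Day (6 → 10). Not NE.
(Mixed, Dawn): Species 1 can switch to Day (1 → 5). Not NE.
(The remaining 3 profiles each have a profitable deviation by the same check.)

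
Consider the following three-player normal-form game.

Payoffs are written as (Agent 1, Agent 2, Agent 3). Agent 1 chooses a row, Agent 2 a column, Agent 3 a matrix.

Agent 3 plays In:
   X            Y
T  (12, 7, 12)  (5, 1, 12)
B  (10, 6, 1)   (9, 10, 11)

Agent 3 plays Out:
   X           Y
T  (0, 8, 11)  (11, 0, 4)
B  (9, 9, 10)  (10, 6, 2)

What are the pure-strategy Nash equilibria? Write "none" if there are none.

(T, X, In) and (B, X, Out) and (B, Y, In)

For each player, find the best response to each opponent profile; mutual best responses are the pure NE.
Agent 1 against (X, In): payoffs 12, 10 → best response T.
Agent 1 against (X, Out): payoffs 0, 9 → best response B.
Agent 1 against (Y, In): payoffs 5, 9 → best response B.
Agent 1 against (Y, Out): payoffs 11, 10 → best response T.
Agent 2 against (T, In): payoffs 7, 1 → best response X.
Agent 2 against (T, Out): payoffs 8, 0 → best response X.
Agent 2 against (B, In): payoffs 6, 10 → best response Y.
Agent 2 against (B, Out): payoffs 9, 6 → best response X.
Agent 3 against (T, X): payoffs 12, 11 → best response In.
Agent 3 against (T, Y): payoffs 12, 4 → best response In.
Agent 3 against (B, X): payoffs 1, 10 → best response Out.
Agent 3 against (B, Y): payoffs 11, 2 → best response In.
Mutual best responses: (T, X, In); (B, X, Out); (B, Y, In).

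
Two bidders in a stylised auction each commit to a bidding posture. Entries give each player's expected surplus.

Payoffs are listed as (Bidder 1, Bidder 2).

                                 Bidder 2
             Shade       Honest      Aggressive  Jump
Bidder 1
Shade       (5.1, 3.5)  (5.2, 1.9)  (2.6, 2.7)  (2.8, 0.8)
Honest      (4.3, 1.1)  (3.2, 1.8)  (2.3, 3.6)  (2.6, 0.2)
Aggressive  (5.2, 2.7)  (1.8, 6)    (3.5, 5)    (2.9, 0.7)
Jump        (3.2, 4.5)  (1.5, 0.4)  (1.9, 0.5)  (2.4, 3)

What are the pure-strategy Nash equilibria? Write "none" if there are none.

(Shade, Shade): Bidder 1 can switch to Aggressive (5.1 → 5.2). Not NE.
(Shade, Honest): Bidder 2 can switch to Shade (1.9 → 3.5). Not NE.
(Shade, Aggressive): Bidder 1 can switch to Aggressive (2.6 → 3.5). Not NE.
(Shade, Jump): Bidder 1 can switch to Aggressive (2.8 → 2.9). Not NE.
(Honest, Shade): Bidder 1 can switch to Shade (4.3 → 5.1). Not NE.
(Honest, Honest): Bidder 1 can switch to Shade (3.2 → 5.2). Not NE.
(Honest, Aggressive): Bidder 1 can switch to Shade (2.3 → 2.6). Not NE.
(Honest, Jump): Bidder 1 can switch to Shade (2.6 → 2.8). Not NE.
(Aggressive, Shade): Bidder 2 can switch to Honest (2.7 → 6). Not NE.
(Aggressive, Honest): Bidder 1 can switch to Shade (1.8 → 5.2). Not NE.
(Aggressive, Aggressive): Bidder 2 can switch to Honest (5 → 6). Not NE.
(Aggressive, Jump): Bidder 2 can switch to Shade (0.7 → 2.7). Not NE.
(The remaining 4 profiles each have a profitable deviation by the same check.)

none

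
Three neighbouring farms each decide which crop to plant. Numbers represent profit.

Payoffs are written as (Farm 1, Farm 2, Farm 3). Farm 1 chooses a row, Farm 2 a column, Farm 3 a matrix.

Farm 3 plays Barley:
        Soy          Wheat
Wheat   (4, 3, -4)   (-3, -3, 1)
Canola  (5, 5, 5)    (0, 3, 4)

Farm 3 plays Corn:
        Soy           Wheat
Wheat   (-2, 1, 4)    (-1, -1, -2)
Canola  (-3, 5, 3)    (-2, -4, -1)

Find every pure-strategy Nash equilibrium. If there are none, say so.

(Wheat, Soy, Corn), (Canola, Soy, Barley)

Farm 1 against (Soy, Barley): payoffs 4, 5 → best response Canola.
Farm 1 against (Soy, Corn): payoffs -2, -3 → best response Wheat.
Farm 1 against (Wheat, Barley): payoffs -3, 0 → best response Canola.
Farm 1 against (Wheat, Corn): payoffs -1, -2 → best response Wheat.
Farm 2 against (Wheat, Barley): payoffs 3, -3 → best response Soy.
Farm 2 against (Wheat, Corn): payoffs 1, -1 → best response Soy.
Farm 2 against (Canola, Barley): payoffs 5, 3 → best response Soy.
Farm 2 against (Canola, Corn): payoffs 5, -4 → best response Soy.
Farm 3 against (Wheat, Soy): payoffs -4, 4 → best response Corn.
Farm 3 against (Wheat, Wheat): payoffs 1, -2 → best response Barley.
Farm 3 against (Canola, Soy): payoffs 5, 3 → best response Barley.
Farm 3 against (Canola, Wheat): payoffs 4, -1 → best response Barley.
Mutual best responses: (Wheat, Soy, Corn); (Canola, Soy, Barley).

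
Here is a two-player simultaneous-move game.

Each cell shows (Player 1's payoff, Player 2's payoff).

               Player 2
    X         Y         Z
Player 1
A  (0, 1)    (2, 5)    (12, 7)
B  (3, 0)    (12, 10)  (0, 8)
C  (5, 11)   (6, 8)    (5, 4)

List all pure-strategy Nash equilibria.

Mark each player's best response to every combination of opponents' strategies; a profile where every player is best-responding is a pure Nash equilibrium.
Player 1 against X: payoffs 0, 3, 5 → best response C.
Player 1 against Y: payoffs 2, 12, 6 → best response B.
Player 1 against Z: payoffs 12, 0, 5 → best response A.
Player 2 against A: payoffs 1, 5, 7 → best response Z.
Player 2 against B: payoffs 0, 10, 8 → best response Y.
Player 2 against C: payoffs 11, 8, 4 → best response X.
Mutual best responses: (A, Z); (B, Y); (C, X).

Pure-strategy Nash equilibria: (A, Z), (B, Y), (C, X)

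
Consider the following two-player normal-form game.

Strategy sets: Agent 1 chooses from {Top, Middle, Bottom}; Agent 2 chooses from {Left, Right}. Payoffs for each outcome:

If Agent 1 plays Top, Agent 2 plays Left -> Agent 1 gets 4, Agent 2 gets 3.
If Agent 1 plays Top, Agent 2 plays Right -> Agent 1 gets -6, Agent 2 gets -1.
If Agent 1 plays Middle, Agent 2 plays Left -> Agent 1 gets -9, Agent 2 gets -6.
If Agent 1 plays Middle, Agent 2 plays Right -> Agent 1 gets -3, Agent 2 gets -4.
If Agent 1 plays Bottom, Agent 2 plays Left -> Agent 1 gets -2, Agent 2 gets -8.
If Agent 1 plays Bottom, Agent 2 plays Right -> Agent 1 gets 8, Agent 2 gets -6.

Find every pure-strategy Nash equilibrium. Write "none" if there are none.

(Top, Left) and (Bottom, Right)

Agent 1 against Left: payoffs 4, -9, -2 → best response Top.
Agent 1 against Right: payoffs -6, -3, 8 → best response Bottom.
Agent 2 against Top: payoffs 3, -1 → best response Left.
Agent 2 against Middle: payoffs -6, -4 → best response Right.
Agent 2 against Bottom: payoffs -8, -6 → best response Right.
Mutual best responses: (Top, Left); (Bottom, Right).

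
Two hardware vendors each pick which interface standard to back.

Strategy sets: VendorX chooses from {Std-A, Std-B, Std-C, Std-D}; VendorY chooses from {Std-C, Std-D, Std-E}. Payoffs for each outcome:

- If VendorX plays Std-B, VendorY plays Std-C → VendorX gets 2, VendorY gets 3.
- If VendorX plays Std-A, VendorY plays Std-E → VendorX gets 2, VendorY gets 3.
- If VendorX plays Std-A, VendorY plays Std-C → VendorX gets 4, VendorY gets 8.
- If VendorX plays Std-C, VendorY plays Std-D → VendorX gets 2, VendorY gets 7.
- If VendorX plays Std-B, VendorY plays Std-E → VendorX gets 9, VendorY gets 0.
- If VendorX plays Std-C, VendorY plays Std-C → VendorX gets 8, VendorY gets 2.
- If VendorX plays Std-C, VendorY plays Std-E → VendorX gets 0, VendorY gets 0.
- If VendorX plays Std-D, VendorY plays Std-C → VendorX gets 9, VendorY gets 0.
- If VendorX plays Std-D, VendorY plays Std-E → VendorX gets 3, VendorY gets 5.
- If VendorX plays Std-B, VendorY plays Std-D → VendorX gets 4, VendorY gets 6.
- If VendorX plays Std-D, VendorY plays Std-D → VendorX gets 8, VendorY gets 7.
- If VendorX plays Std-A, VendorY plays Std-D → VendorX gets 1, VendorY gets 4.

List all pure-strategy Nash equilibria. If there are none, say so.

VendorX against Std-C: payoffs 4, 2, 8, 9 → best response Std-D.
VendorX against Std-D: payoffs 1, 4, 2, 8 → best response Std-D.
VendorX against Std-E: payoffs 2, 9, 0, 3 → best response Std-B.
VendorY against Std-A: payoffs 8, 4, 3 → best response Std-C.
VendorY against Std-B: payoffs 3, 6, 0 → best response Std-D.
VendorY against Std-C: payoffs 2, 7, 0 → best response Std-D.
VendorY against Std-D: payoffs 0, 7, 5 → best response Std-D.
Mutual best responses: (Std-D, Std-D).

The unique pure-strategy Nash equilibrium is (Std-D, Std-D).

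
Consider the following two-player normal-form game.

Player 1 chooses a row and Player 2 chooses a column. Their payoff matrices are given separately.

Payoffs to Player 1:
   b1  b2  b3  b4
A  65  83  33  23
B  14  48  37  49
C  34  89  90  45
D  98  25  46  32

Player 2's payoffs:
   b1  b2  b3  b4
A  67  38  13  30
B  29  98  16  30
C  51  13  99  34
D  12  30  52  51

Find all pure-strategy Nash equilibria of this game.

Pure NE: (C, b3)

(A, b1): Player 1 can switch to D (65 → 98). Not NE.
(A, b2): Player 1 can switch to C (83 → 89). Not NE.
(A, b3): Player 1 can switch to B (33 → 37). Not NE.
(A, b4): Player 1 can switch to B (23 → 49). Not NE.
(B, b1): Player 1 can switch to A (14 → 65). Not NE.
(B, b2): Player 1 can switch to A (48 → 83). Not NE.
(B, b3): Player 1 can switch to C (37 → 90). Not NE.
(B, b4): Player 2 can switch to b2 (30 → 98). Not NE.
(C, b1): Player 1 can switch to A (34 → 65). Not NE.
(C, b2): Player 2 can switch to b1 (13 → 51). Not NE.
(C, b3): Player 1 gets 90, best alternative 46; Player 2 gets 99, best alternative 51. No profitable deviation — NE.
(C, b4): Player 1 can switch to B (45 → 49). Not NE.
(D, b1): Player 2 can switch to b2 (12 → 30). Not NE.
(The remaining 3 profiles each have a profitable deviation by the same check.)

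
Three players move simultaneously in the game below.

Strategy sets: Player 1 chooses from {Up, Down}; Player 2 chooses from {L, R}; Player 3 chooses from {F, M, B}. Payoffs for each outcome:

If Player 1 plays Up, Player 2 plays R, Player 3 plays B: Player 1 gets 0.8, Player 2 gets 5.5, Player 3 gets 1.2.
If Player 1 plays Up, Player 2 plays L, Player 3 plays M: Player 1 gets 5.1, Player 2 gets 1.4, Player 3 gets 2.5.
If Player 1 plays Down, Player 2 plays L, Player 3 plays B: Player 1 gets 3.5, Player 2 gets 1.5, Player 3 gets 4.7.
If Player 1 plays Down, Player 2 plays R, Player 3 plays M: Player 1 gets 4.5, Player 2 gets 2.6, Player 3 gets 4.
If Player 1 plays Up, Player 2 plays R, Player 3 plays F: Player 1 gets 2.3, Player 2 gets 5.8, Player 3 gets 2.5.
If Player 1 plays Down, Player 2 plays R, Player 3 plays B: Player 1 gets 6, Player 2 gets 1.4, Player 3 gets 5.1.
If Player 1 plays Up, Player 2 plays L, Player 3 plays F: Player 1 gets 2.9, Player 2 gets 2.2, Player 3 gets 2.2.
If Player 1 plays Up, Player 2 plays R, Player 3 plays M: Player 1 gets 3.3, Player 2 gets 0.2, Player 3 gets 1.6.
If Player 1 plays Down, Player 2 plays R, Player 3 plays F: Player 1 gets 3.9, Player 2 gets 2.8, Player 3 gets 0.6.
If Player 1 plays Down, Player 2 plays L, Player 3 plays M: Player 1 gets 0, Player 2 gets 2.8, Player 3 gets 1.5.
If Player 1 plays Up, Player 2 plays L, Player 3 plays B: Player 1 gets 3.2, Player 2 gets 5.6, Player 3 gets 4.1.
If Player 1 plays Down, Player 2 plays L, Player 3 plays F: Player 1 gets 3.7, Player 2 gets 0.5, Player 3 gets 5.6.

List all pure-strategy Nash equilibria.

Player 1 against (L, F): payoffs 2.9, 3.7 → best response Down.
Player 1 against (L, M): payoffs 5.1, 0 → best response Up.
Player 1 against (L, B): payoffs 3.2, 3.5 → best response Down.
Player 1 against (R, F): payoffs 2.3, 3.9 → best response Down.
Player 1 against (R, M): payoffs 3.3, 4.5 → best response Down.
Player 1 against (R, B): payoffs 0.8, 6 → best response Down.
Player 2 against (Up, F): payoffs 2.2, 5.8 → best response R.
Player 2 against (Up, M): payoffs 1.4, 0.2 → best response L.
Player 2 against (Up, B): payoffs 5.6, 5.5 → best response L.
Player 2 against (Down, F): payoffs 0.5, 2.8 → best response R.
Player 2 against (Down, M): payoffs 2.8, 2.6 → best response L.
Player 2 against (Down, B): payoffs 1.5, 1.4 → best response L.
Player 3 against (Up, L): payoffs 2.2, 2.5, 4.1 → best response B.
Player 3 against (Up, R): payoffs 2.5, 1.6, 1.2 → best response F.
Player 3 against (Down, L): payoffs 5.6, 1.5, 4.7 → best response F.
Player 3 against (Down, R): payoffs 0.6, 4, 5.1 → best response B.
No profile is a mutual best response for all players.

This game has no pure Nash equilibrium.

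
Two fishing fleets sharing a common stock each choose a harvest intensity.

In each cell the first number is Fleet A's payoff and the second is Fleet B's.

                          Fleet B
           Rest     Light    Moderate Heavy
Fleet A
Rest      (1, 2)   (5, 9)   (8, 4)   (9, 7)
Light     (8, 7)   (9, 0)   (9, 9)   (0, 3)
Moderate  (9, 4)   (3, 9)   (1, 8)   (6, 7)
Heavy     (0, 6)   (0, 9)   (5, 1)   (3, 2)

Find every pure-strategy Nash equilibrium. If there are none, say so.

Fleet A against Rest: payoffs 1, 8, 9, 0 → best response Moderate.
Fleet A against Light: payoffs 5, 9, 3, 0 → best response Light.
Fleet A against Moderate: payoffs 8, 9, 1, 5 → best response Light.
Fleet A against Heavy: payoffs 9, 0, 6, 3 → best response Rest.
Fleet B against Rest: payoffs 2, 9, 4, 7 → best response Light.
Fleet B against Light: payoffs 7, 0, 9, 3 → best response Moderate.
Fleet B against Moderate: payoffs 4, 9, 8, 7 → best response Light.
Fleet B against Heavy: payoffs 6, 9, 1, 2 → best response Light.
Mutual best responses: (Light, Moderate).

(Light, Moderate)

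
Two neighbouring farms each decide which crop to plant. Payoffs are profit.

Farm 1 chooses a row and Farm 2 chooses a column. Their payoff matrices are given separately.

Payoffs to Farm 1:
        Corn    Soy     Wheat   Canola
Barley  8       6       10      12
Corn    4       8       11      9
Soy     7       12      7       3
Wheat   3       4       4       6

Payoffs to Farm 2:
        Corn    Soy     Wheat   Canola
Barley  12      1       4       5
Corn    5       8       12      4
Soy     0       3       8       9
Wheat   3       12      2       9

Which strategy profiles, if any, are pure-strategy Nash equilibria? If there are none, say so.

(Barley, Corn) and (Corn, Wheat)

For each strategy profile, look for a profitable unilateral deviation.
(Barley, Corn): Farm 1 gets 8, best alternative 7; Farm 2 gets 12, best alternative 5. No profitable deviation — NE.
(Barley, Soy): Farm 1 can switch to Corn (6 → 8). Not NE.
(Barley, Wheat): Farm 1 can switch to Corn (10 → 11). Not NE.
(Barley, Canola): Farm 2 can switch to Corn (5 → 12). Not NE.
(Corn, Corn): Farm 1 can switch to Barley (4 → 8). Not NE.
(Corn, Soy): Farm 1 can switch to Soy (8 → 12). Not NE.
(Corn, Wheat): Farm 1 gets 11, best alternative 10; Farm 2 gets 12, best alternative 8. No profitable deviation — NE.
(Corn, Canola): Farm 1 can switch to Barley (9 → 12). Not NE.
(Soy, Corn): Farm 1 can switch to Barley (7 → 8). Not NE.
(Soy, Soy): Farm 2 can switch to Wheat (3 → 8). Not NE.
(The remaining 6 profiles each have a profitable deviation by the same check.)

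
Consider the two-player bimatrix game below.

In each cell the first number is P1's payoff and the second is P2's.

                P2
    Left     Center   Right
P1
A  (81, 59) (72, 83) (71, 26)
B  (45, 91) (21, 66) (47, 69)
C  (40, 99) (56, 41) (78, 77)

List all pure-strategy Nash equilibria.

The unique pure-strategy Nash equilibrium is (A, Center).

P1 against Left: payoffs 81, 45, 40 → best response A.
P1 against Center: payoffs 72, 21, 56 → best response A.
P1 against Right: payoffs 71, 47, 78 → best response C.
P2 against A: payoffs 59, 83, 26 → best response Center.
P2 against B: payoffs 91, 66, 69 → best response Left.
P2 against C: payoffs 99, 41, 77 → best response Left.
Mutual best responses: (A, Center).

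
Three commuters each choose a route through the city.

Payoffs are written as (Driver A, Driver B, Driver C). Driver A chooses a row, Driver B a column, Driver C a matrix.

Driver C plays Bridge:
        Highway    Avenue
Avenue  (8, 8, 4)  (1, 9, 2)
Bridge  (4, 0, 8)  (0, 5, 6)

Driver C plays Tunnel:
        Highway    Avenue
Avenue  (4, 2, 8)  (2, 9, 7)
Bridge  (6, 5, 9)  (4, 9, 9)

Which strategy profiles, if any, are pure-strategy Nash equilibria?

(Bridge, Avenue, Tunnel)

(Avenue, Highway, Bridge): Driver B can switch to Avenue (8 → 9). Not NE.
(Avenue, Highway, Tunnel): Driver A can switch to Bridge (4 → 6). Not NE.
(Avenue, Avenue, Bridge): Driver C can switch to Tunnel (2 → 7). Not NE.
(Avenue, Avenue, Tunnel): Driver A can switch to Bridge (2 → 4). Not NE.
(Bridge, Highway, Bridge): Driver A can switch to Avenue (4 → 8). Not NE.
(Bridge, Highway, Tunnel): Driver B can switch to Avenue (5 → 9). Not NE.
(Bridge, Avenue, Bridge): Driver A can switch to Avenue (0 → 1). Not NE.
(Bridge, Avenue, Tunnel): Driver A gets 4, best alternative 2; Driver B gets 9, best alternative 5; Driver C gets 9, best alternative 6. No profitable deviation — NE.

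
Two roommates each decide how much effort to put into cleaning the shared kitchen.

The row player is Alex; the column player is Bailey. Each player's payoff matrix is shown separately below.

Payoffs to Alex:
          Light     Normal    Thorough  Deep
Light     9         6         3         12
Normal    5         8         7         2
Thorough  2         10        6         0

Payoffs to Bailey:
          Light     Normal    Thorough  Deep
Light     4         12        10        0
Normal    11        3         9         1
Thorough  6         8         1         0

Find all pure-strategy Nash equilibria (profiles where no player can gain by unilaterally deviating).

(Light, Light): Bailey can switch to Normal (4 → 12). Not NE.
(Light, Normal): Alex can switch to Normal (6 → 8). Not NE.
(Light, Thorough): Alex can switch to Normal (3 → 7). Not NE.
(Light, Deep): Bailey can switch to Light (0 → 4). Not NE.
(Normal, Light): Alex can switch to Light (5 → 9). Not NE.
(Normal, Normal): Alex can switch to Thorough (8 → 10). Not NE.
(Thorough, Normal): Alex gets 10, best alternative 8; Bailey gets 8, best alternative 6. No profitable deviation — NE.
(The remaining 5 profiles each have a profitable deviation by the same check.)

(Thorough, Normal)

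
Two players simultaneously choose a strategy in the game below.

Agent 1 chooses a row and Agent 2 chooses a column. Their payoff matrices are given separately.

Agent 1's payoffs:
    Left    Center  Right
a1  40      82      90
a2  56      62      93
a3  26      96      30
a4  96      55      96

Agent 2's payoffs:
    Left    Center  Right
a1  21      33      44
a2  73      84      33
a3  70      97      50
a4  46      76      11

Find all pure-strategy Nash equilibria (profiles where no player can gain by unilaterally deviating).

(a1, Left): Agent 1 can switch to a2 (40 → 56). Not NE.
(a1, Center): Agent 1 can switch to a3 (82 → 96). Not NE.
(a1, Right): Agent 1 can switch to a2 (90 → 93). Not NE.
(a2, Left): Agent 1 can switch to a4 (56 → 96). Not NE.
(a2, Center): Agent 1 can switch to a1 (62 → 82). Not NE.
(a2, Right): Agent 1 can switch to a4 (93 → 96). Not NE.
(a3, Left): Agent 1 can switch to a1 (26 → 40). Not NE.
(a3, Center): Agent 1 gets 96, best alternative 82; Agent 2 gets 97, best alternative 70. No profitable deviation — NE.
(a3, Right): Agent 1 can switch to a1 (30 → 90). Not NE.
(a4, Left): Agent 2 can switch to Center (46 → 76). Not NE.
(a4, Center): Agent 1 can switch to a1 (55 → 82). Not NE.
(The remaining 1 profile has a profitable deviation by the same check.)

Pure NE: (a3, Center)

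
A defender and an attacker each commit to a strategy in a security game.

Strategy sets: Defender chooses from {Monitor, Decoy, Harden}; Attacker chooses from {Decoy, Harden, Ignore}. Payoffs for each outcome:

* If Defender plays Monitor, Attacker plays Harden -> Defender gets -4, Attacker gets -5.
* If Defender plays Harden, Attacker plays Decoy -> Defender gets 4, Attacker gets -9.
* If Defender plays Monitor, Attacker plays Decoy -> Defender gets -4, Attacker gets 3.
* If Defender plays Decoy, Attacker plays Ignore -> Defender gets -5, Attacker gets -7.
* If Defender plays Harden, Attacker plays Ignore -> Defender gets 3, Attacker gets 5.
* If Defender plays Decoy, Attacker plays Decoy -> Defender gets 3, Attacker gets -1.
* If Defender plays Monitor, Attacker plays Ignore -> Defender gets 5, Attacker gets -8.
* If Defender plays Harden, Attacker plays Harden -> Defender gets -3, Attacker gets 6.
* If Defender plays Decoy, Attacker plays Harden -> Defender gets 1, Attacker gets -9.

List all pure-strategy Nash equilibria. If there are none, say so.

none

(Monitor, Decoy): Defender can switch to Decoy (-4 → 3). Not NE.
(Monitor, Harden): Defender can switch to Decoy (-4 → 1). Not NE.
(Monitor, Ignore): Attacker can switch to Decoy (-8 → 3). Not NE.
(Decoy, Decoy): Defender can switch to Harden (3 → 4). Not NE.
(Decoy, Harden): Attacker can switch to Decoy (-9 → -1). Not NE.
(Decoy, Ignore): Defender can switch to Monitor (-5 → 5). Not NE.
(Harden, Decoy): Attacker can switch to Harden (-9 → 6). Not NE.
(Harden, Harden): Defender can switch to Decoy (-3 → 1). Not NE.
(Harden, Ignore): Defender can switch to Monitor (3 → 5). Not NE.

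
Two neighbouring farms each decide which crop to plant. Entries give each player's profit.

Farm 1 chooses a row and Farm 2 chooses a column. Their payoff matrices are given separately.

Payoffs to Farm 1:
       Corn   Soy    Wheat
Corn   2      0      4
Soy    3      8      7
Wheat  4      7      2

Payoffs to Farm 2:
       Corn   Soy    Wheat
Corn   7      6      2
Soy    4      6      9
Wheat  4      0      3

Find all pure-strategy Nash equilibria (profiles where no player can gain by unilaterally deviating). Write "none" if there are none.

(Soy, Wheat), (Wheat, Corn)

For each strategy profile, look for a profitable unilateral deviation.
(Corn, Corn): Farm 1 can switch to Soy (2 → 3). Not NE.
(Corn, Soy): Farm 1 can switch to Soy (0 → 8). Not NE.
(Corn, Wheat): Farm 1 can switch to Soy (4 → 7). Not NE.
(Soy, Corn): Farm 1 can switch to Wheat (3 → 4). Not NE.
(Soy, Soy): Farm 2 can switch to Wheat (6 → 9). Not NE.
(Soy, Wheat): Farm 1 gets 7, best alternative 4; Farm 2 gets 9, best alternative 6. No profitable deviation — NE.
(Wheat, Corn): Farm 1 gets 4, best alternative 3; Farm 2 gets 4, best alternative 3. No profitable deviation — NE.
(Wheat, Soy): Farm 1 can switch to Soy (7 → 8). Not NE.
(Wheat, Wheat): Farm 1 can switch to Corn (2 → 4). Not NE.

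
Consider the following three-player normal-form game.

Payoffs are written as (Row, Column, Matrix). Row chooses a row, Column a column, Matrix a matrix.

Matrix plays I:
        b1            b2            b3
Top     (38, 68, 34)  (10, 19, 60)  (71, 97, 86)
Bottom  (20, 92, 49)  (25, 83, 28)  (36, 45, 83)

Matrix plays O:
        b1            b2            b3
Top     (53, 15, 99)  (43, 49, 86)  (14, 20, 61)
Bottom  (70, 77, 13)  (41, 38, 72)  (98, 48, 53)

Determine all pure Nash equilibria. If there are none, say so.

Row against (b1, I): payoffs 38, 20 → best response Top.
Row against (b1, O): payoffs 53, 70 → best response Bottom.
Row against (b2, I): payoffs 10, 25 → best response Bottom.
Row against (b2, O): payoffs 43, 41 → best response Top.
Row against (b3, I): payoffs 71, 36 → best response Top.
Row against (b3, O): payoffs 14, 98 → best response Bottom.
Column against (Top, I): payoffs 68, 19, 97 → best response b3.
Column against (Top, O): payoffs 15, 49, 20 → best response b2.
Column against (Bottom, I): payoffs 92, 83, 45 → best response b1.
Column against (Bottom, O): payoffs 77, 38, 48 → best response b1.
Matrix against (Top, b1): payoffs 34, 99 → best response O.
Matrix against (Top, b2): payoffs 60, 86 → best response O.
Matrix against (Top, b3): payoffs 86, 61 → best response I.
Matrix against (Bottom, b1): payoffs 49, 13 → best response I.
Matrix against (Bottom, b2): payoffs 28, 72 → best response O.
Matrix against (Bottom, b3): payoffs 83, 53 → best response I.
Mutual best responses: (Top, b2, O); (Top, b3, I).

The pure Nash equilibria are (Top, b2, O); (Top, b3, I).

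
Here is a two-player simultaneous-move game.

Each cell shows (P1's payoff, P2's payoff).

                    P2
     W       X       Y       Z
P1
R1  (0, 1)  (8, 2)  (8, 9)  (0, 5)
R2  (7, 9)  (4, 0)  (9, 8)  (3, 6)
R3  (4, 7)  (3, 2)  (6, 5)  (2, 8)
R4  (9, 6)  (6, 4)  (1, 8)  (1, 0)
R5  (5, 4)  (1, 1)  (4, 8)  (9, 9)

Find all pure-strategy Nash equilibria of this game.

(R1, W): P1 can switch to R2 (0 → 7). Not NE.
(R1, X): P2 can switch to Y (2 → 9). Not NE.
(R1, Y): P1 can switch to R2 (8 → 9). Not NE.
(R1, Z): P1 can switch to R2 (0 → 3). Not NE.
(R2, W): P1 can switch to R4 (7 → 9). Not NE.
(R2, X): P1 can switch to R1 (4 → 8). Not NE.
(R2, Y): P2 can switch to W (8 → 9). Not NE.
(R2, Z): P1 can switch to R5 (3 → 9). Not NE.
(R5, Z): P1 gets 9, best alternative 3; P2 gets 9, best alternative 8. No profitable deviation — NE.
(The remaining 11 profiles each have a profitable deviation by the same check.)

The unique pure-strategy Nash equilibrium is (R5, Z).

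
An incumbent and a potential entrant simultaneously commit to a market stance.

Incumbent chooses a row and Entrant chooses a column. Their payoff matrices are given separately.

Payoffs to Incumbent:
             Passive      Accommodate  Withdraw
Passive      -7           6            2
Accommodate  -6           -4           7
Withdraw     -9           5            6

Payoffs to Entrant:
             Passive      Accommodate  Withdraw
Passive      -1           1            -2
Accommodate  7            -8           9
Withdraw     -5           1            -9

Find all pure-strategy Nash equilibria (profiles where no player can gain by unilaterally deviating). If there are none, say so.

Incumbent against Passive: payoffs -7, -6, -9 → best response Accommodate.
Incumbent against Accommodate: payoffs 6, -4, 5 → best response Passive.
Incumbent against Withdraw: payoffs 2, 7, 6 → best response Accommodate.
Entrant against Passive: payoffs -1, 1, -2 → best response Accommodate.
Entrant against Accommodate: payoffs 7, -8, 9 → best response Withdraw.
Entrant against Withdraw: payoffs -5, 1, -9 → best response Accommodate.
Mutual best responses: (Passive, Accommodate); (Accommodate, Withdraw).

Pure-strategy Nash equilibria: (Passive, Accommodate), (Accommodate, Withdraw)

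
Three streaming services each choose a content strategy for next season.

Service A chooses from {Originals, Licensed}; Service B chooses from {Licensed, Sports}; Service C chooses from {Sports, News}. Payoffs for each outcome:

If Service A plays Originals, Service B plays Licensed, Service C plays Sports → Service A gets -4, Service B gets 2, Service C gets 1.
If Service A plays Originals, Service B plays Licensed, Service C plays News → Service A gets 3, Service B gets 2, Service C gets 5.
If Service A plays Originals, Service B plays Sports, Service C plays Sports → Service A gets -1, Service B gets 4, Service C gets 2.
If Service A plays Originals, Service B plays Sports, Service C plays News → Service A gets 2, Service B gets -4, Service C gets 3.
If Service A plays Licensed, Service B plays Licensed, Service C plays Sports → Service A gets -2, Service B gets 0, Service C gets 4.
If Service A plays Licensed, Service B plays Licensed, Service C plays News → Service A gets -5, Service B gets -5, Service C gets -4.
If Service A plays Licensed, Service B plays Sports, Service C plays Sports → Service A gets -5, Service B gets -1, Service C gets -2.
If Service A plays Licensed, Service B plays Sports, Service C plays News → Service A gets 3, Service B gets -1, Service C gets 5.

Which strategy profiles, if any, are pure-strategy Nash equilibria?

For each player, find the best response to each opponent profile; mutual best responses are the pure NE.
Service A against (Licensed, Sports): payoffs -4, -2 → best response Licensed.
Service A against (Licensed, News): payoffs 3, -5 → best response Originals.
Service A against (Sports, Sports): payoffs -1, -5 → best response Originals.
Service A against (Sports, News): payoffs 2, 3 → best response Licensed.
Service B against (Originals, Sports): payoffs 2, 4 → best response Sports.
Service B against (Originals, News): payoffs 2, -4 → best response Licensed.
Service B against (Licensed, Sports): payoffs 0, -1 → best response Licensed.
Service B against (Licensed, News): payoffs -5, -1 → best response Sports.
Service C against (Originals, Licensed): payoffs 1, 5 → best response News.
Service C against (Originals, Sports): payoffs 2, 3 → best response News.
Service C against (Licensed, Licensed): payoffs 4, -4 → best response Sports.
Service C against (Licensed, Sports): payoffs -2, 5 → best response News.
Mutual best responses: (Originals, Licensed, News); (Licensed, Licensed, Sports); (Licensed, Sports, News).

(Originals, Licensed, News) and (Licensed, Licensed, Sports) and (Licensed, Sports, News)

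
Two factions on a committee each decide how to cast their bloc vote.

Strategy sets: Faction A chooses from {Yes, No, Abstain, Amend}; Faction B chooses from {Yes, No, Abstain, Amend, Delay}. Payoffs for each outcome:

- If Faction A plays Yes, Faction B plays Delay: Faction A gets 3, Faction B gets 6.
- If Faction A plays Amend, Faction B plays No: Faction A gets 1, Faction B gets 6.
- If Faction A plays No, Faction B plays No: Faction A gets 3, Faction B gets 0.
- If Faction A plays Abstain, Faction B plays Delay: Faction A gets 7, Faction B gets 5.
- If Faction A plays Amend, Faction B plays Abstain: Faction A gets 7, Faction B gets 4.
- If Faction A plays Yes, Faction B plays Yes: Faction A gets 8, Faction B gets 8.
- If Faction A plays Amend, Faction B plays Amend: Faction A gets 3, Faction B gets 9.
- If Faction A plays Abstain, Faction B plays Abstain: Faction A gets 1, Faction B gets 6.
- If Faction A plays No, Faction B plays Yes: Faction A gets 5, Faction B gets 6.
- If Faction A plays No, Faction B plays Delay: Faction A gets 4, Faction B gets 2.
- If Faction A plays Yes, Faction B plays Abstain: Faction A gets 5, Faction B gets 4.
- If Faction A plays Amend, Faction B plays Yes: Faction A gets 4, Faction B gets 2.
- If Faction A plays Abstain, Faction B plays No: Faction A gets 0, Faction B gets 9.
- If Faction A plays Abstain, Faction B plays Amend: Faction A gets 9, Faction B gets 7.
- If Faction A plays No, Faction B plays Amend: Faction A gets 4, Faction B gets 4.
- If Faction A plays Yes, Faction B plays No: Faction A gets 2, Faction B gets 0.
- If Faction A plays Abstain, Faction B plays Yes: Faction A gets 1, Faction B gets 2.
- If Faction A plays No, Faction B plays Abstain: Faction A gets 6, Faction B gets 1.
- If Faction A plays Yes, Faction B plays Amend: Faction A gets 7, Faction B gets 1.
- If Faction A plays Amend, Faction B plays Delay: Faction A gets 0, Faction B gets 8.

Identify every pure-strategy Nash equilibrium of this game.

Faction A against Yes: payoffs 8, 5, 1, 4 → best response Yes.
Faction A against No: payoffs 2, 3, 0, 1 → best response No.
Faction A against Abstain: payoffs 5, 6, 1, 7 → best response Amend.
Faction A against Amend: payoffs 7, 4, 9, 3 → best response Abstain.
Faction A against Delay: payoffs 3, 4, 7, 0 → best response Abstain.
Faction B against Yes: payoffs 8, 0, 4, 1, 6 → best response Yes.
Faction B against No: payoffs 6, 0, 1, 4, 2 → best response Yes.
Faction B against Abstain: payoffs 2, 9, 6, 7, 5 → best response No.
Faction B against Amend: payoffs 2, 6, 4, 9, 8 → best response Amend.
Mutual best responses: (Yes, Yes).

(Yes, Yes)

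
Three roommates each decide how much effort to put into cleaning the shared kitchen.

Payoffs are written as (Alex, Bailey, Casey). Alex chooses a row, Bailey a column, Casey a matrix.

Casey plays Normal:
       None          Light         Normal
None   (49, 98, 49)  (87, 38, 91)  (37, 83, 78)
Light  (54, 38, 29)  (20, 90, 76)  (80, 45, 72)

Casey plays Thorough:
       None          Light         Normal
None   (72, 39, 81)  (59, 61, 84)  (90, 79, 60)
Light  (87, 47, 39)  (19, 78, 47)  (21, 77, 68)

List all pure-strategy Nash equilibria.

(None, None, Normal): Alex can switch to Light (49 → 54). Not NE.
(None, None, Thorough): Alex can switch to Light (72 → 87). Not NE.
(None, Light, Normal): Bailey can switch to None (38 → 98). Not NE.
(None, Light, Thorough): Bailey can switch to Normal (61 → 79). Not NE.
(None, Normal, Normal): Alex can switch to Light (37 → 80). Not NE.
(None, Normal, Thorough): Casey can switch to Normal (60 → 78). Not NE.
(Light, None, Normal): Bailey can switch to Light (38 → 90). Not NE.
(Light, None, Thorough): Bailey can switch to Light (47 → 78). Not NE.
(The remaining 4 profiles each have a profitable deviation by the same check.)

There is no pure-strategy Nash equilibrium.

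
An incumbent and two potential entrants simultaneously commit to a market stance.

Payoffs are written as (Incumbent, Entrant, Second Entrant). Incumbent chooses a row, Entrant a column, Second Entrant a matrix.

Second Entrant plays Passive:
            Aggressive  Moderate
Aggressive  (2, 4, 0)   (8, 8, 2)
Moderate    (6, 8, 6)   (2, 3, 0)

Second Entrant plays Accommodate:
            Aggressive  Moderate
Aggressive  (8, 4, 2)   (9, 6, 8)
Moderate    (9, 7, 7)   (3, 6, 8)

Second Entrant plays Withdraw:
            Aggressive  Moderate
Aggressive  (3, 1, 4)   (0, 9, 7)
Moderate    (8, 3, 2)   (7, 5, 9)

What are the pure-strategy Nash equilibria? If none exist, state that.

(Aggressive, Moderate, Accommodate), (Moderate, Aggressive, Accommodate), (Moderate, Moderate, Withdraw)

(Aggressive, Aggressive, Passive): Incumbent can switch to Moderate (2 → 6). Not NE.
(Aggressive, Aggressive, Accommodate): Incumbent can switch to Moderate (8 → 9). Not NE.
(Aggressive, Aggressive, Withdraw): Incumbent can switch to Moderate (3 → 8). Not NE.
(Aggressive, Moderate, Passive): Second Entrant can switch to Accommodate (2 → 8). Not NE.
(Aggressive, Moderate, Accommodate): Incumbent gets 9, best alternative 3; Entrant gets 6, best alternative 4; Second Entrant gets 8, best alternative 7. No profitable deviation — NE.
(Aggressive, Moderate, Withdraw): Incumbent can switch to Moderate (0 → 7). Not NE.
(Moderate, Aggressive, Passive): Second Entrant can switch to Accommodate (6 → 7). Not NE.
(Moderate, Aggressive, Accommodate): Incumbent gets 9, best alternative 8; Entrant gets 7, best alternative 6; Second Entrant gets 7, best alternative 6. No profitable deviation — NE.
(Moderate, Aggressive, Withdraw): Entrant can switch to Moderate (3 → 5). Not NE.
(Moderate, Moderate, Passive): Incumbent can switch to Aggressive (2 → 8). Not NE.
(Moderate, Moderate, Withdraw): Incumbent gets 7, best alternative 0; Entrant gets 5, best alternative 3; Second Entrant gets 9, best alternative 8. No profitable deviation — NE.
(The remaining 1 profile has a profitable deviation by the same check.)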